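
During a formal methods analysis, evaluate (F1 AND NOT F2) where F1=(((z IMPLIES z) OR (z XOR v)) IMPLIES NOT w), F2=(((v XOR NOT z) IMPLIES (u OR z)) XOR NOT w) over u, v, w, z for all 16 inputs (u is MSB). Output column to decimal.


F1 = (((z IMPLIES z) OR (z XOR v)) IMPLIES NOT w)
F2 = (((v XOR NOT z) IMPLIES (u OR z)) XOR NOT w)
Counterexample to F1=>F2 is where F1=1 and F2=0.
Evaluate each row (bits = u,v,w,z, MSB first):
  row 0 [0000]: F1=1 F2=1 -> F1&~F2 -> 0
  row 1 [0001]: F1=1 F2=0 -> F1&~F2 -> 1
  row 2 [0010]: F1=0 F2=0 -> F1&~F2 -> 0
  row 3 [0011]: F1=0 F2=1 -> F1&~F2 -> 0
  row 4 [0100]: F1=1 F2=0 -> F1&~F2 -> 1
  row 5 [0101]: F1=1 F2=0 -> F1&~F2 -> 1
  row 6 [0110]: F1=0 F2=1 -> F1&~F2 -> 0
  row 7 [0111]: F1=0 F2=1 -> F1&~F2 -> 0
  row 8 [1000]: F1=1 F2=0 -> F1&~F2 -> 1
  row 9 [1001]: F1=1 F2=0 -> F1&~F2 -> 1
  row 10 [1010]: F1=0 F2=1 -> F1&~F2 -> 0
  row 11 [1011]: F1=0 F2=1 -> F1&~F2 -> 0
  row 12 [1100]: F1=1 F2=0 -> F1&~F2 -> 1
  row 13 [1101]: F1=1 F2=0 -> F1&~F2 -> 1
  row 14 [1110]: F1=0 F2=1 -> F1&~F2 -> 0
  row 15 [1111]: F1=0 F2=1 -> F1&~F2 -> 0
Full result column, 4 rows per line (u,v fixed per line; w,z runs 00..11 left to right):
  rows 0-3 [u,v=00]: 0100  = hex 4
  rows 4-7 [u,v=01]: 1100  = hex C
  rows 8-11 [u,v=10]: 1100  = hex C
  rows 12-15 [u,v=11]: 1100  = hex C
Counterexample vector (row 0 .. row 15) = 0100110011001100
Output column grouped in 4s = 0100 1100 1100 1100 = 0x4CCC
Convert to decimal digit by digit (value = value*16 + digit):
  4 -> 4
  4*16 + 12 (C) = 76
  76*16 + 12 (C) = 1228
  1228*16 + 12 (C) = 19660
Decimal = 19660

19660


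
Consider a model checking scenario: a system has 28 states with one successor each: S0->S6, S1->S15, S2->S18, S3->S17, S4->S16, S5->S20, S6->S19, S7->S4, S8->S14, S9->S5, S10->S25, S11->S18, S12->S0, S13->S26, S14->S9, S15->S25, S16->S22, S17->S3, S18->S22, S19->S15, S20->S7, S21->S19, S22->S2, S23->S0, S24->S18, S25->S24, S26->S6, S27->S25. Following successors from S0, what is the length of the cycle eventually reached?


Trace from S0 until a state repeats:
  S0 -> S6 -> S19 -> S15 -> S25 -> S24 -> S18 -> S22 -> S2 -> S18
S18 first seen at step 6, revisited at step 9.
Cycle length = 9 - 6 = 3

3


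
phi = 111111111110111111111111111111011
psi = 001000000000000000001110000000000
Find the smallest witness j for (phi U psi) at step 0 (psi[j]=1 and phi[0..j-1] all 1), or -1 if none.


(phi U psi) at 0: need smallest j with psi[j]=1 and phi[i]=1 for all i in [0,j).
Scan from step 0:
  step 0: phi=1, psi=0 -> continue
  step 1: phi=1, psi=0 -> continue
  step 2: psi=1 and phi held for [0,2) -> witness found
Witness step = 2

2


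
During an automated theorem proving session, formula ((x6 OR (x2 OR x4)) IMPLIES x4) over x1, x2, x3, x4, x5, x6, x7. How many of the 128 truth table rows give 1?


Formula: ((x6 OR (x2 OR x4)) IMPLIES x4) over 7 vars (128 rows)
Evaluate each row (x1, x2, x3, x4, x5, x6, x7 as bits, MSB first):
  row 0 [0000000]: ((0 OR (0 OR 0)) IMPLIES 0) -> 1
  row 1 [0000001]: ((0 OR (0 OR 0)) IMPLIES 0) -> 1
  row 2 [0000010]: ((1 OR (0 OR 0)) IMPLIES 0) -> 0
  row 3 [0000011]: ((1 OR (0 OR 0)) IMPLIES 0) -> 0
  row 4 [0000100]: ((0 OR (0 OR 0)) IMPLIES 0) -> 1
  (every remaining row is evaluated the same way; all 128 results are listed next)
Full result column, 8 rows per line (x1,x2,x3,x4 fixed per line; x5,x6,x7 runs 000..111 left to right):
  rows 0-7 [x1,x2,x3,x4=0000]: 11001100  (ones: 4)
  rows 8-15 [x1,x2,x3,x4=0001]: 11111111  (ones: 8)
  rows 16-23 [x1,x2,x3,x4=0010]: 11001100  (ones: 4)
  rows 24-31 [x1,x2,x3,x4=0011]: 11111111  (ones: 8)
  rows 32-39 [x1,x2,x3,x4=0100]: 00000000  (ones: 0)
  rows 40-47 [x1,x2,x3,x4=0101]: 11111111  (ones: 8)
  rows 48-55 [x1,x2,x3,x4=0110]: 00000000  (ones: 0)
  rows 56-63 [x1,x2,x3,x4=0111]: 11111111  (ones: 8)
  rows 64-71 [x1,x2,x3,x4=1000]: 11001100  (ones: 4)
  rows 72-79 [x1,x2,x3,x4=1001]: 11111111  (ones: 8)
  rows 80-87 [x1,x2,x3,x4=1010]: 11001100  (ones: 4)
  rows 88-95 [x1,x2,x3,x4=1011]: 11111111  (ones: 8)
  rows 96-103 [x1,x2,x3,x4=1100]: 00000000  (ones: 0)
  rows 104-111 [x1,x2,x3,x4=1101]: 11111111  (ones: 8)
  rows 112-119 [x1,x2,x3,x4=1110]: 00000000  (ones: 0)
  rows 120-127 [x1,x2,x3,x4=1111]: 11111111  (ones: 8)
Count of 1-rows = 4+8+4+8+0+8+0+8+4+8+4+8+0+8+0+8 = 80

80


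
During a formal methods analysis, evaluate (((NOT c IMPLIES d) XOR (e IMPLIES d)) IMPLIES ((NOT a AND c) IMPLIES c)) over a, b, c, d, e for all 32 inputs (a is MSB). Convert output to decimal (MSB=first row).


Formula: (((NOT c IMPLIES d) XOR (e IMPLIES d)) IMPLIES ((NOT a AND c) IMPLIES c)) over a, b, c, d, e (32 rows)
Evaluate each row (bits = a,b,c,d,e, MSB first):
  row 0 [00000]: (((NOT 0 IMPLIES 0) XOR (0 IMPLIES 0)) IMPLIES ((NOT 0 AND 0) IMPLIES 0)) -> 1
  row 1 [00001]: (((NOT 0 IMPLIES 0) XOR (1 IMPLIES 0)) IMPLIES ((NOT 0 AND 0) IMPLIES 0)) -> 1
  row 2 [00010]: (((NOT 0 IMPLIES 1) XOR (0 IMPLIES 1)) IMPLIES ((NOT 0 AND 0) IMPLIES 0)) -> 1
  row 3 [00011]: (((NOT 0 IMPLIES 1) XOR (1 IMPLIES 1)) IMPLIES ((NOT 0 AND 0) IMPLIES 0)) -> 1
  row 4 [00100]: (((NOT 1 IMPLIES 0) XOR (0 IMPLIES 0)) IMPLIES ((NOT 0 AND 1) IMPLIES 1)) -> 1
  row 5 [00101]: (((NOT 1 IMPLIES 0) XOR (1 IMPLIES 0)) IMPLIES ((NOT 0 AND 1) IMPLIES 1)) -> 1
  row 6 [00110]: (((NOT 1 IMPLIES 1) XOR (0 IMPLIES 1)) IMPLIES ((NOT 0 AND 1) IMPLIES 1)) -> 1
  row 7 [00111]: (((NOT 1 IMPLIES 1) XOR (1 IMPLIES 1)) IMPLIES ((NOT 0 AND 1) IMPLIES 1)) -> 1
  row 8 [01000]: (((NOT 0 IMPLIES 0) XOR (0 IMPLIES 0)) IMPLIES ((NOT 0 AND 0) IMPLIES 0)) -> 1
  row 9 [01001]: (((NOT 0 IMPLIES 0) XOR (1 IMPLIES 0)) IMPLIES ((NOT 0 AND 0) IMPLIES 0)) -> 1
  row 10 [01010]: (((NOT 0 IMPLIES 1) XOR (0 IMPLIES 1)) IMPLIES ((NOT 0 AND 0) IMPLIES 0)) -> 1
  row 11 [01011]: (((NOT 0 IMPLIES 1) XOR (1 IMPLIES 1)) IMPLIES ((NOT 0 AND 0) IMPLIES 0)) -> 1
  row 12 [01100]: (((NOT 1 IMPLIES 0) XOR (0 IMPLIES 0)) IMPLIES ((NOT 0 AND 1) IMPLIES 1)) -> 1
  row 13 [01101]: (((NOT 1 IMPLIES 0) XOR (1 IMPLIES 0)) IMPLIES ((NOT 0 AND 1) IMPLIES 1)) -> 1
  row 14 [01110]: (((NOT 1 IMPLIES 1) XOR (0 IMPLIES 1)) IMPLIES ((NOT 0 AND 1) IMPLIES 1)) -> 1
  row 15 [01111]: (((NOT 1 IMPLIES 1) XOR (1 IMPLIES 1)) IMPLIES ((NOT 0 AND 1) IMPLIES 1)) -> 1
  row 16 [10000]: (((NOT 0 IMPLIES 0) XOR (0 IMPLIES 0)) IMPLIES ((NOT 1 AND 0) IMPLIES 0)) -> 1
  row 17 [10001]: (((NOT 0 IMPLIES 0) XOR (1 IMPLIES 0)) IMPLIES ((NOT 1 AND 0) IMPLIES 0)) -> 1
  row 18 [10010]: (((NOT 0 IMPLIES 1) XOR (0 IMPLIES 1)) IMPLIES ((NOT 1 AND 0) IMPLIES 0)) -> 1
  row 19 [10011]: (((NOT 0 IMPLIES 1) XOR (1 IMPLIES 1)) IMPLIES ((NOT 1 AND 0) IMPLIES 0)) -> 1
  row 20 [10100]: (((NOT 1 IMPLIES 0) XOR (0 IMPLIES 0)) IMPLIES ((NOT 1 AND 1) IMPLIES 1)) -> 1
  row 21 [10101]: (((NOT 1 IMPLIES 0) XOR (1 IMPLIES 0)) IMPLIES ((NOT 1 AND 1) IMPLIES 1)) -> 1
  row 22 [10110]: (((NOT 1 IMPLIES 1) XOR (0 IMPLIES 1)) IMPLIES ((NOT 1 AND 1) IMPLIES 1)) -> 1
  row 23 [10111]: (((NOT 1 IMPLIES 1) XOR (1 IMPLIES 1)) IMPLIES ((NOT 1 AND 1) IMPLIES 1)) -> 1
  row 24 [11000]: (((NOT 0 IMPLIES 0) XOR (0 IMPLIES 0)) IMPLIES ((NOT 1 AND 0) IMPLIES 0)) -> 1
  row 25 [11001]: (((NOT 0 IMPLIES 0) XOR (1 IMPLIES 0)) IMPLIES ((NOT 1 AND 0) IMPLIES 0)) -> 1
  row 26 [11010]: (((NOT 0 IMPLIES 1) XOR (0 IMPLIES 1)) IMPLIES ((NOT 1 AND 0) IMPLIES 0)) -> 1
  row 27 [11011]: (((NOT 0 IMPLIES 1) XOR (1 IMPLIES 1)) IMPLIES ((NOT 1 AND 0) IMPLIES 0)) -> 1
  row 28 [11100]: (((NOT 1 IMPLIES 0) XOR (0 IMPLIES 0)) IMPLIES ((NOT 1 AND 1) IMPLIES 1)) -> 1
  row 29 [11101]: (((NOT 1 IMPLIES 0) XOR (1 IMPLIES 0)) IMPLIES ((NOT 1 AND 1) IMPLIES 1)) -> 1
  row 30 [11110]: (((NOT 1 IMPLIES 1) XOR (0 IMPLIES 1)) IMPLIES ((NOT 1 AND 1) IMPLIES 1)) -> 1
  row 31 [11111]: (((NOT 1 IMPLIES 1) XOR (1 IMPLIES 1)) IMPLIES ((NOT 1 AND 1) IMPLIES 1)) -> 1
Full result column, 4 rows per line (a,b,c fixed per line; d,e runs 00..11 left to right):
  rows 0-3 [a,b,c=000]: 1111  = hex F
  rows 4-7 [a,b,c=001]: 1111  = hex F
  rows 8-11 [a,b,c=010]: 1111  = hex F
  rows 12-15 [a,b,c=011]: 1111  = hex F
  rows 16-19 [a,b,c=100]: 1111  = hex F
  rows 20-23 [a,b,c=101]: 1111  = hex F
  rows 24-27 [a,b,c=110]: 1111  = hex F
  rows 28-31 [a,b,c=111]: 1111  = hex F
Output column (row 0 .. row 31) = 11111111111111111111111111111111
Output column grouped in 4s = 1111 1111 1111 1111 1111 1111 1111 1111 = 0xFFFFFFFF
Convert to decimal digit by digit (value = value*16 + digit):
  F -> 15
  15*16 + 15 (F) = 255
  255*16 + 15 (F) = 4095
  4095*16 + 15 (F) = 65535
  65535*16 + 15 (F) = 1048575
  1048575*16 + 15 (F) = 16777215
  16777215*16 + 15 (F) = 268435455
  268435455*16 + 15 (F) = 4294967295
Decimal = 4294967295

4294967295


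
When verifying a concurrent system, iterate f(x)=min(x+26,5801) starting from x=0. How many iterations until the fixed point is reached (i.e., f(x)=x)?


Step 1: x=0, cap=5801, increment=26
Step 2: x grows by 26 each step until capped at 5801; fixed point is x=5801
Step 3: iterations = ceil(5801/26) = 224

224


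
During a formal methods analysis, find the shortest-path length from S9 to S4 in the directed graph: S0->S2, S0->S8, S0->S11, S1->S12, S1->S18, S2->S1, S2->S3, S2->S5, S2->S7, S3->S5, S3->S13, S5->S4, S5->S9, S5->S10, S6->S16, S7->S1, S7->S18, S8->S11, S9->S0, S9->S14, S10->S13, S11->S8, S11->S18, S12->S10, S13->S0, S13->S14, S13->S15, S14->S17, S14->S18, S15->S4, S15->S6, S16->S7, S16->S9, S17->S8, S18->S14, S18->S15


BFS layer-by-layer from S9:
  dist 0: {S9}
  dist 1: {S0, S14}
  dist 2: {S2, S8, S11, S17, S18}
  dist 3: {S1, S3, S5, S7, S15}
  dist 4: {S4, S6, S10, S12, S13}
  -> S4 reached at distance 4
Shortest path length = 4

4


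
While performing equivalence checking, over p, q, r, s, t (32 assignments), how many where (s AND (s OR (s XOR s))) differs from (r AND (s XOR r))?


F1 = (s AND (s OR (s XOR s)))
F2 = (r AND (s XOR r))
Evaluate both on each of 32 rows (bits = p,q,r,s,t):
  row 0 [00000]: F1=0 F2=0 -> 0
  row 1 [00001]: F1=0 F2=0 -> 0
  row 2 [00010]: F1=1 F2=0 (differ) -> 1
  row 3 [00011]: F1=1 F2=0 (differ) -> 1
  row 4 [00100]: F1=0 F2=1 (differ) -> 1
  row 5 [00101]: F1=0 F2=1 (differ) -> 1
  row 6 [00110]: F1=1 F2=0 (differ) -> 1
  row 7 [00111]: F1=1 F2=0 (differ) -> 1
  row 8 [01000]: F1=0 F2=0 -> 0
  row 9 [01001]: F1=0 F2=0 -> 0
  row 10 [01010]: F1=1 F2=0 (differ) -> 1
  row 11 [01011]: F1=1 F2=0 (differ) -> 1
  row 12 [01100]: F1=0 F2=1 (differ) -> 1
  row 13 [01101]: F1=0 F2=1 (differ) -> 1
  row 14 [01110]: F1=1 F2=0 (differ) -> 1
  row 15 [01111]: F1=1 F2=0 (differ) -> 1
  row 16 [10000]: F1=0 F2=0 -> 0
  row 17 [10001]: F1=0 F2=0 -> 0
  row 18 [10010]: F1=1 F2=0 (differ) -> 1
  row 19 [10011]: F1=1 F2=0 (differ) -> 1
  row 20 [10100]: F1=0 F2=1 (differ) -> 1
  row 21 [10101]: F1=0 F2=1 (differ) -> 1
  row 22 [10110]: F1=1 F2=0 (differ) -> 1
  row 23 [10111]: F1=1 F2=0 (differ) -> 1
  row 24 [11000]: F1=0 F2=0 -> 0
  row 25 [11001]: F1=0 F2=0 -> 0
  row 26 [11010]: F1=1 F2=0 (differ) -> 1
  row 27 [11011]: F1=1 F2=0 (differ) -> 1
  row 28 [11100]: F1=0 F2=1 (differ) -> 1
  row 29 [11101]: F1=0 F2=1 (differ) -> 1
  row 30 [11110]: F1=1 F2=0 (differ) -> 1
  row 31 [11111]: F1=1 F2=0 (differ) -> 1
Full result column, 8 rows per line (p,q fixed per line; r,s,t runs 000..111 left to right):
  rows 0-7 [p,q=00]: 00111111  (ones: 6)
  rows 8-15 [p,q=01]: 00111111  (ones: 6)
  rows 16-23 [p,q=10]: 00111111  (ones: 6)
  rows 24-31 [p,q=11]: 00111111  (ones: 6)
Disagreements = 6+6+6+6 = 24

24


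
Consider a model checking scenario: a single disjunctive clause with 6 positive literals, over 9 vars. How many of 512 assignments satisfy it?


Step 1: Total=2^9=512
Step 2: Unsat when all 6 false: 2^3=8
Step 3: Sat=512-8=504

504


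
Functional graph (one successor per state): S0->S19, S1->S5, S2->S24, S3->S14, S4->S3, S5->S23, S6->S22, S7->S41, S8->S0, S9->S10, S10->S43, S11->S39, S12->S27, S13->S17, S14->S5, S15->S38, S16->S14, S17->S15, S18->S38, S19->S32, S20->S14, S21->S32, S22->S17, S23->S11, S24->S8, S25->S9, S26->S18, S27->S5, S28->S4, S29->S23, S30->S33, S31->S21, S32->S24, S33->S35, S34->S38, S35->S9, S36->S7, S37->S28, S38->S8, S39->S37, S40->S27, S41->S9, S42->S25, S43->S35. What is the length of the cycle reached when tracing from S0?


Trace from S0 until a state repeats:
  S0 -> S19 -> S32 -> S24 -> S8 -> S0
S0 first seen at step 0, revisited at step 5.
Cycle length = 5 - 0 = 5

5


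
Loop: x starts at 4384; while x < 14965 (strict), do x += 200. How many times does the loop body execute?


Step 1: x goes from 4384 toward 14965 by 200; the body runs while x<14965, so iterations = ceil((bound-start)/step)
Step 2: Distance=10581
Step 3: ceil(10581/200)=53

53


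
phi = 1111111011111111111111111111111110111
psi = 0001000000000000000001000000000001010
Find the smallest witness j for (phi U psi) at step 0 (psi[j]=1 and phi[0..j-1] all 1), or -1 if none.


(phi U psi) at 0: need smallest j with psi[j]=1 and phi[i]=1 for all i in [0,j).
Scan from step 0:
  step 0: phi=1, psi=0 -> continue
  step 1: phi=1, psi=0 -> continue
  step 2: phi=1, psi=0 -> continue
  step 3: psi=1 and phi held for [0,3) -> witness found
Witness step = 3

3


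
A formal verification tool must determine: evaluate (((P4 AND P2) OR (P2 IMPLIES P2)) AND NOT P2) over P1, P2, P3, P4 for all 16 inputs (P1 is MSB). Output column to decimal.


Formula: (((P4 AND P2) OR (P2 IMPLIES P2)) AND NOT P2) over P1, P2, P3, P4 (16 rows)
Evaluate each row (bits = P1,P2,P3,P4, MSB first):
  row 0 [0000]: (((0 AND 0) OR (0 IMPLIES 0)) AND NOT 0) -> 1
  row 1 [0001]: (((1 AND 0) OR (0 IMPLIES 0)) AND NOT 0) -> 1
  row 2 [0010]: (((0 AND 0) OR (0 IMPLIES 0)) AND NOT 0) -> 1
  row 3 [0011]: (((1 AND 0) OR (0 IMPLIES 0)) AND NOT 0) -> 1
  row 4 [0100]: (((0 AND 1) OR (1 IMPLIES 1)) AND NOT 1) -> 0
  row 5 [0101]: (((1 AND 1) OR (1 IMPLIES 1)) AND NOT 1) -> 0
  row 6 [0110]: (((0 AND 1) OR (1 IMPLIES 1)) AND NOT 1) -> 0
  row 7 [0111]: (((1 AND 1) OR (1 IMPLIES 1)) AND NOT 1) -> 0
  row 8 [1000]: (((0 AND 0) OR (0 IMPLIES 0)) AND NOT 0) -> 1
  row 9 [1001]: (((1 AND 0) OR (0 IMPLIES 0)) AND NOT 0) -> 1
  row 10 [1010]: (((0 AND 0) OR (0 IMPLIES 0)) AND NOT 0) -> 1
  row 11 [1011]: (((1 AND 0) OR (0 IMPLIES 0)) AND NOT 0) -> 1
  row 12 [1100]: (((0 AND 1) OR (1 IMPLIES 1)) AND NOT 1) -> 0
  row 13 [1101]: (((1 AND 1) OR (1 IMPLIES 1)) AND NOT 1) -> 0
  row 14 [1110]: (((0 AND 1) OR (1 IMPLIES 1)) AND NOT 1) -> 0
  row 15 [1111]: (((1 AND 1) OR (1 IMPLIES 1)) AND NOT 1) -> 0
Full result column, 4 rows per line (P1,P2 fixed per line; P3,P4 runs 00..11 left to right):
  rows 0-3 [P1,P2=00]: 1111  = hex F
  rows 4-7 [P1,P2=01]: 0000  = hex 0
  rows 8-11 [P1,P2=10]: 1111  = hex F
  rows 12-15 [P1,P2=11]: 0000  = hex 0
Output column (row 0 .. row 15) = 1111000011110000
Output column grouped in 4s = 1111 0000 1111 0000 = 0xF0F0
Convert to decimal digit by digit (value = value*16 + digit):
  F -> 15
  15*16 + 0 = 240
  240*16 + 15 (F) = 3855
  3855*16 + 0 = 61680
Decimal = 61680

61680


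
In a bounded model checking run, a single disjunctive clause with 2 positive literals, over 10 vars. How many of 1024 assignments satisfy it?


Step 1: Total=2^10=1024
Step 2: Unsat when all 2 false: 2^8=256
Step 3: Sat=1024-256=768

768


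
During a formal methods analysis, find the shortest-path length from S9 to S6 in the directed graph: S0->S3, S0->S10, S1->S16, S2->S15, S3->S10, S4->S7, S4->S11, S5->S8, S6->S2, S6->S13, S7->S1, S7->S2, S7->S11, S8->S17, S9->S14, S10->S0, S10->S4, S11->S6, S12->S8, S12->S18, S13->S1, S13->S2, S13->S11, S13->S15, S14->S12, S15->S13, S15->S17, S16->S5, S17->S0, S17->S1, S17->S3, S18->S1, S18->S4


BFS layer-by-layer from S9:
  dist 0: {S9}
  dist 1: {S14}
  dist 2: {S12}
  dist 3: {S8, S18}
  dist 4: {S1, S4, S17}
  dist 5: {S0, S3, S7, S11, S16}
  dist 6: {S2, S5, S6, S10}
  -> S6 reached at distance 6
Shortest path length = 6

6


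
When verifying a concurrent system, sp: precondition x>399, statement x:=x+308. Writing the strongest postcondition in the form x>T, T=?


Formula: sp(P, x:=E) = exists old_x. (x = E[old_x/x]) AND P[old_x/x] (old_x is the value of x before the assignment; eliminate old_x by solving x = E[old_x/x] for old_x)
Step 1: Precondition P: x>399, i.e. old_x > 399
Step 2: Assignment gives x = old_x + 308, so old_x = x - 308
Step 3: Substitute into P: x - 308 > 399
Step 4: Simplify: x > 399+308 = 707

707


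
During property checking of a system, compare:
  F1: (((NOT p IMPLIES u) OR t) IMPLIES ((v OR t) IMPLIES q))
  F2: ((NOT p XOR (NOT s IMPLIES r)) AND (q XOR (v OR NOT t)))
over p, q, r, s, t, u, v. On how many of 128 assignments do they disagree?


F1 = (((NOT p IMPLIES u) OR t) IMPLIES ((v OR t) IMPLIES q))
F2 = ((NOT p XOR (NOT s IMPLIES r)) AND (q XOR (v OR NOT t)))
Evaluate both on each of 128 rows (bits = p,q,r,s,t,u,v):
  row 0 [0000000]: F1=1 F2=1 -> 0
  row 1 [0000001]: F1=1 F2=1 -> 0
  row 2 [0000010]: F1=1 F2=1 -> 0
  row 3 [0000011]: F1=0 F2=1 (differ) -> 1
  row 4 [0000100]: F1=0 F2=0 -> 0
  (every remaining row is evaluated the same way; all 128 results are listed next)
Full result column, 8 rows per line (p,q,r,s fixed per line; t,u,v runs 000..111 left to right):
  rows 0-7 [p,q,r,s=0000]: 00010101  (ones: 3)
  rows 8-15 [p,q,r,s=0001]: 11100000  (ones: 3)
  rows 16-23 [p,q,r,s=0010]: 11100000  (ones: 3)
  rows 24-31 [p,q,r,s=0011]: 11100000  (ones: 3)
  rows 32-39 [p,q,r,s=0100]: 11110101  (ones: 6)
  rows 40-47 [p,q,r,s=0101]: 11111111  (ones: 8)
  rows 48-55 [p,q,r,s=0110]: 11111111  (ones: 8)
  rows 56-63 [p,q,r,s=0111]: 11111111  (ones: 8)
  rows 64-71 [p,q,r,s=1000]: 10100000  (ones: 2)
  rows 72-79 [p,q,r,s=1001]: 01010101  (ones: 4)
  rows 80-87 [p,q,r,s=1010]: 01010101  (ones: 4)
  rows 88-95 [p,q,r,s=1011]: 01010101  (ones: 4)
  rows 96-103 [p,q,r,s=1100]: 11111111  (ones: 8)
  rows 104-111 [p,q,r,s=1101]: 11110101  (ones: 6)
  rows 112-119 [p,q,r,s=1110]: 11110101  (ones: 6)
  rows 120-127 [p,q,r,s=1111]: 11110101  (ones: 6)
Disagreements = 3+3+3+3+6+8+8+8+2+4+4+4+8+6+6+6 = 82

82


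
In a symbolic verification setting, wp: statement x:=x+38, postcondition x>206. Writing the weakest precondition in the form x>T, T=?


Formula: wp(x:=E, P) = P[E/x] (substitute E for x in postcondition)
Step 1: Postcondition: x>206
Step 2: Substitute x+38 for x: x+38>206
Step 3: Solve for x: x > 206-38 = 168

168


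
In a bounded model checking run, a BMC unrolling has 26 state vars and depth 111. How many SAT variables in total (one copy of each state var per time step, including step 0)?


BMC unrolls to depth k, creating one copy of each state var for steps 0..k.
Step count = 111 + 1 = 112 (steps 0 through 111)
Vars per step = 26
Total = 26 * 112 = 2912

2912


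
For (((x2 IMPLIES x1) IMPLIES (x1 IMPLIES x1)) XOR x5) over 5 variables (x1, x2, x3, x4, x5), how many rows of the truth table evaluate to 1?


Formula: (((x2 IMPLIES x1) IMPLIES (x1 IMPLIES x1)) XOR x5) over 5 vars (32 rows)
Evaluate each row (x1, x2, x3, x4, x5 as bits, MSB first):
  row 0 [00000]: (((0 IMPLIES 0) IMPLIES (0 IMPLIES 0)) XOR 0) -> 1
  row 1 [00001]: (((0 IMPLIES 0) IMPLIES (0 IMPLIES 0)) XOR 1) -> 0
  row 2 [00010]: (((0 IMPLIES 0) IMPLIES (0 IMPLIES 0)) XOR 0) -> 1
  row 3 [00011]: (((0 IMPLIES 0) IMPLIES (0 IMPLIES 0)) XOR 1) -> 0
  row 4 [00100]: (((0 IMPLIES 0) IMPLIES (0 IMPLIES 0)) XOR 0) -> 1
  row 5 [00101]: (((0 IMPLIES 0) IMPLIES (0 IMPLIES 0)) XOR 1) -> 0
  row 6 [00110]: (((0 IMPLIES 0) IMPLIES (0 IMPLIES 0)) XOR 0) -> 1
  row 7 [00111]: (((0 IMPLIES 0) IMPLIES (0 IMPLIES 0)) XOR 1) -> 0
  row 8 [01000]: (((1 IMPLIES 0) IMPLIES (0 IMPLIES 0)) XOR 0) -> 1
  row 9 [01001]: (((1 IMPLIES 0) IMPLIES (0 IMPLIES 0)) XOR 1) -> 0
  row 10 [01010]: (((1 IMPLIES 0) IMPLIES (0 IMPLIES 0)) XOR 0) -> 1
  row 11 [01011]: (((1 IMPLIES 0) IMPLIES (0 IMPLIES 0)) XOR 1) -> 0
  row 12 [01100]: (((1 IMPLIES 0) IMPLIES (0 IMPLIES 0)) XOR 0) -> 1
  row 13 [01101]: (((1 IMPLIES 0) IMPLIES (0 IMPLIES 0)) XOR 1) -> 0
  row 14 [01110]: (((1 IMPLIES 0) IMPLIES (0 IMPLIES 0)) XOR 0) -> 1
  row 15 [01111]: (((1 IMPLIES 0) IMPLIES (0 IMPLIES 0)) XOR 1) -> 0
  row 16 [10000]: (((0 IMPLIES 1) IMPLIES (1 IMPLIES 1)) XOR 0) -> 1
  row 17 [10001]: (((0 IMPLIES 1) IMPLIES (1 IMPLIES 1)) XOR 1) -> 0
  row 18 [10010]: (((0 IMPLIES 1) IMPLIES (1 IMPLIES 1)) XOR 0) -> 1
  row 19 [10011]: (((0 IMPLIES 1) IMPLIES (1 IMPLIES 1)) XOR 1) -> 0
  row 20 [10100]: (((0 IMPLIES 1) IMPLIES (1 IMPLIES 1)) XOR 0) -> 1
  row 21 [10101]: (((0 IMPLIES 1) IMPLIES (1 IMPLIES 1)) XOR 1) -> 0
  row 22 [10110]: (((0 IMPLIES 1) IMPLIES (1 IMPLIES 1)) XOR 0) -> 1
  row 23 [10111]: (((0 IMPLIES 1) IMPLIES (1 IMPLIES 1)) XOR 1) -> 0
  row 24 [11000]: (((1 IMPLIES 1) IMPLIES (1 IMPLIES 1)) XOR 0) -> 1
  row 25 [11001]: (((1 IMPLIES 1) IMPLIES (1 IMPLIES 1)) XOR 1) -> 0
  row 26 [11010]: (((1 IMPLIES 1) IMPLIES (1 IMPLIES 1)) XOR 0) -> 1
  row 27 [11011]: (((1 IMPLIES 1) IMPLIES (1 IMPLIES 1)) XOR 1) -> 0
  row 28 [11100]: (((1 IMPLIES 1) IMPLIES (1 IMPLIES 1)) XOR 0) -> 1
  row 29 [11101]: (((1 IMPLIES 1) IMPLIES (1 IMPLIES 1)) XOR 1) -> 0
  row 30 [11110]: (((1 IMPLIES 1) IMPLIES (1 IMPLIES 1)) XOR 0) -> 1
  row 31 [11111]: (((1 IMPLIES 1) IMPLIES (1 IMPLIES 1)) XOR 1) -> 0
Full result column, 8 rows per line (x1,x2 fixed per line; x3,x4,x5 runs 000..111 left to right):
  rows 0-7 [x1,x2=00]: 10101010  (ones: 4)
  rows 8-15 [x1,x2=01]: 10101010  (ones: 4)
  rows 16-23 [x1,x2=10]: 10101010  (ones: 4)
  rows 24-31 [x1,x2=11]: 10101010  (ones: 4)
Count of 1-rows = 4+4+4+4 = 16

16


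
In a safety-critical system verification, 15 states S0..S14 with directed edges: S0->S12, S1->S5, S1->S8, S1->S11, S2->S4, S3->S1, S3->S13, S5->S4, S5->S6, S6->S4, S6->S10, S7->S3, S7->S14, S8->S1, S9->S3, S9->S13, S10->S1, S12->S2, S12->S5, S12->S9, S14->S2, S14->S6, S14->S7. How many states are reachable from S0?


BFS from S0:
  layer 0: {S0}
  layer 1: {S12}
  layer 2: {S2, S5, S9}
  layer 3: {S3, S4, S6, S13}
  layer 4: {S1, S10}
  layer 5: {S8, S11}
Reachable set: {S0, S1, S2, S3, S4, S5, S6, S8, S9, S10, S11, S12, S13}
Count = 13

13


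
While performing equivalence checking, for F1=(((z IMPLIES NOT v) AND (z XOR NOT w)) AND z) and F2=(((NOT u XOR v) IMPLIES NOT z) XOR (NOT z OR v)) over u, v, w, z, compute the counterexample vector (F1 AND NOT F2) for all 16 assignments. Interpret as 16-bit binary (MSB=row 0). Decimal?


F1 = (((z IMPLIES NOT v) AND (z XOR NOT w)) AND z)
F2 = (((NOT u XOR v) IMPLIES NOT z) XOR (NOT z OR v))
Counterexample to F1=>F2 is where F1=1 and F2=0.
Evaluate each row (bits = u,v,w,z, MSB first):
  row 0 [0000]: F1=0 F2=0 -> F1&~F2 -> 0
  row 1 [0001]: F1=0 F2=0 -> F1&~F2 -> 0
  row 2 [0010]: F1=0 F2=0 -> F1&~F2 -> 0
  row 3 [0011]: F1=1 F2=0 -> F1&~F2 -> 1
  row 4 [0100]: F1=0 F2=0 -> F1&~F2 -> 0
  row 5 [0101]: F1=0 F2=0 -> F1&~F2 -> 0
  row 6 [0110]: F1=0 F2=0 -> F1&~F2 -> 0
  row 7 [0111]: F1=0 F2=0 -> F1&~F2 -> 0
  row 8 [1000]: F1=0 F2=0 -> F1&~F2 -> 0
  row 9 [1001]: F1=0 F2=1 -> F1&~F2 -> 0
  row 10 [1010]: F1=0 F2=0 -> F1&~F2 -> 0
  row 11 [1011]: F1=1 F2=1 -> F1&~F2 -> 0
  row 12 [1100]: F1=0 F2=0 -> F1&~F2 -> 0
  row 13 [1101]: F1=0 F2=1 -> F1&~F2 -> 0
  row 14 [1110]: F1=0 F2=0 -> F1&~F2 -> 0
  row 15 [1111]: F1=0 F2=1 -> F1&~F2 -> 0
Full result column, 4 rows per line (u,v fixed per line; w,z runs 00..11 left to right):
  rows 0-3 [u,v=00]: 0001  = hex 1
  rows 4-7 [u,v=01]: 0000  = hex 0
  rows 8-11 [u,v=10]: 0000  = hex 0
  rows 12-15 [u,v=11]: 0000  = hex 0
Counterexample vector (row 0 .. row 15) = 0001000000000000
Output column grouped in 4s = 0001 0000 0000 0000 = 0x1000
Convert to decimal digit by digit (value = value*16 + digit):
  1 -> 1
  1*16 + 0 = 16
  16*16 + 0 = 256
  256*16 + 0 = 4096
Decimal = 4096

4096


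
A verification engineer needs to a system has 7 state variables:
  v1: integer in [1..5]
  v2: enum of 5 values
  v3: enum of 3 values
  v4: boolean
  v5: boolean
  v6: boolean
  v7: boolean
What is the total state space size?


State space = product of domain sizes of all variables.
Domain sizes:
  v1 (integer in [1..5]): 5
  v2 (enum of 5 values): 5
  v3 (enum of 3 values): 3
  v4 (boolean): 2
  v5 (boolean): 2
  v6 (boolean): 2
  v7 (boolean): 2
Product = 5 * 5 * 3 * 2 * 2 * 2 * 2 = 1200

1200


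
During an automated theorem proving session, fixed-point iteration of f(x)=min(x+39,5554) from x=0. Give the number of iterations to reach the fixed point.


Step 1: x=0, cap=5554, increment=39
Step 2: x grows by 39 each step until capped at 5554; fixed point is x=5554
Step 3: iterations = ceil(5554/39) = 143

143


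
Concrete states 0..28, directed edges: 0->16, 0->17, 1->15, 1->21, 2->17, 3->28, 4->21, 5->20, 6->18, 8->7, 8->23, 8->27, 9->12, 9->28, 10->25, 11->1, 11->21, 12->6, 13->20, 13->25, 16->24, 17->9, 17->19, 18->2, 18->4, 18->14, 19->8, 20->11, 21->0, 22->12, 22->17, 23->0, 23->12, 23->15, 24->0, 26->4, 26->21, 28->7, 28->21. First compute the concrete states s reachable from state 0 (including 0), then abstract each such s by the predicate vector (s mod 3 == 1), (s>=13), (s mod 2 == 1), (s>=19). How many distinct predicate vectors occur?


BFS from 0:
Concrete reachable: {0, 2, 4, 6, 7, 8, 9, 12, 14, 15, 16, 17, 18, 19, 21, 23, 24, 27, 28}
Abstract via predicates (s mod 3 == 1), (s>=13), (s mod 2 == 1), (s>=19):
  (0,0,0,0) <- {0, 2, 6, 8, 12}
  (0,0,1,0) <- {9}
  (0,1,0,0) <- {14, 18}
  (0,1,0,1) <- {24}
  (0,1,1,0) <- {15, 17}
  (0,1,1,1) <- {21, 23, 27}
  (1,0,0,0) <- {4}
  (1,0,1,0) <- {7}
  (1,1,0,0) <- {16}
  (1,1,0,1) <- {28}
  (1,1,1,1) <- {19}
Distinct abstract states = 11

11


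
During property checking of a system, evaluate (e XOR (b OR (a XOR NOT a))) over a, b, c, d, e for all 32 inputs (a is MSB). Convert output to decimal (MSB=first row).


Formula: (e XOR (b OR (a XOR NOT a))) over a, b, c, d, e (32 rows)
Evaluate each row (bits = a,b,c,d,e, MSB first):
  row 0 [00000]: (0 XOR (0 OR (0 XOR NOT 0))) -> 1
  row 1 [00001]: (1 XOR (0 OR (0 XOR NOT 0))) -> 0
  row 2 [00010]: (0 XOR (0 OR (0 XOR NOT 0))) -> 1
  row 3 [00011]: (1 XOR (0 OR (0 XOR NOT 0))) -> 0
  row 4 [00100]: (0 XOR (0 OR (0 XOR NOT 0))) -> 1
  row 5 [00101]: (1 XOR (0 OR (0 XOR NOT 0))) -> 0
  row 6 [00110]: (0 XOR (0 OR (0 XOR NOT 0))) -> 1
  row 7 [00111]: (1 XOR (0 OR (0 XOR NOT 0))) -> 0
  row 8 [01000]: (0 XOR (1 OR (0 XOR NOT 0))) -> 1
  row 9 [01001]: (1 XOR (1 OR (0 XOR NOT 0))) -> 0
  row 10 [01010]: (0 XOR (1 OR (0 XOR NOT 0))) -> 1
  row 11 [01011]: (1 XOR (1 OR (0 XOR NOT 0))) -> 0
  row 12 [01100]: (0 XOR (1 OR (0 XOR NOT 0))) -> 1
  row 13 [01101]: (1 XOR (1 OR (0 XOR NOT 0))) -> 0
  row 14 [01110]: (0 XOR (1 OR (0 XOR NOT 0))) -> 1
  row 15 [01111]: (1 XOR (1 OR (0 XOR NOT 0))) -> 0
  row 16 [10000]: (0 XOR (0 OR (1 XOR NOT 1))) -> 1
  row 17 [10001]: (1 XOR (0 OR (1 XOR NOT 1))) -> 0
  row 18 [10010]: (0 XOR (0 OR (1 XOR NOT 1))) -> 1
  row 19 [10011]: (1 XOR (0 OR (1 XOR NOT 1))) -> 0
  row 20 [10100]: (0 XOR (0 OR (1 XOR NOT 1))) -> 1
  row 21 [10101]: (1 XOR (0 OR (1 XOR NOT 1))) -> 0
  row 22 [10110]: (0 XOR (0 OR (1 XOR NOT 1))) -> 1
  row 23 [10111]: (1 XOR (0 OR (1 XOR NOT 1))) -> 0
  row 24 [11000]: (0 XOR (1 OR (1 XOR NOT 1))) -> 1
  row 25 [11001]: (1 XOR (1 OR (1 XOR NOT 1))) -> 0
  row 26 [11010]: (0 XOR (1 OR (1 XOR NOT 1))) -> 1
  row 27 [11011]: (1 XOR (1 OR (1 XOR NOT 1))) -> 0
  row 28 [11100]: (0 XOR (1 OR (1 XOR NOT 1))) -> 1
  row 29 [11101]: (1 XOR (1 OR (1 XOR NOT 1))) -> 0
  row 30 [11110]: (0 XOR (1 OR (1 XOR NOT 1))) -> 1
  row 31 [11111]: (1 XOR (1 OR (1 XOR NOT 1))) -> 0
Full result column, 4 rows per line (a,b,c fixed per line; d,e runs 00..11 left to right):
  rows 0-3 [a,b,c=000]: 1010  = hex A
  rows 4-7 [a,b,c=001]: 1010  = hex A
  rows 8-11 [a,b,c=010]: 1010  = hex A
  rows 12-15 [a,b,c=011]: 1010  = hex A
  rows 16-19 [a,b,c=100]: 1010  = hex A
  rows 20-23 [a,b,c=101]: 1010  = hex A
  rows 24-27 [a,b,c=110]: 1010  = hex A
  rows 28-31 [a,b,c=111]: 1010  = hex A
Output column (row 0 .. row 31) = 10101010101010101010101010101010
Output column grouped in 4s = 1010 1010 1010 1010 1010 1010 1010 1010 = 0xAAAAAAAA
Convert to decimal digit by digit (value = value*16 + digit):
  A -> 10
  10*16 + 10 (A) = 170
  170*16 + 10 (A) = 2730
  2730*16 + 10 (A) = 43690
  43690*16 + 10 (A) = 699050
  699050*16 + 10 (A) = 11184810
  11184810*16 + 10 (A) = 178956970
  178956970*16 + 10 (A) = 2863311530
Decimal = 2863311530

2863311530


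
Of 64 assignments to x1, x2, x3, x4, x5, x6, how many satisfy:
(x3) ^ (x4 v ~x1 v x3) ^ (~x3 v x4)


CNF with 3 clauses over 6 vars (64 assignments).
An assignment satisfies CNF iff every clause has >=1 true literal.
Check each row (bits = x1,x2,x3,x4,x5,x6; clause T/F shown):
  row 0 [000000]: clauses=FTT -> 0
  row 1 [000001]: clauses=FTT -> 0
  row 2 [000010]: clauses=FTT -> 0
  row 3 [000011]: clauses=FTT -> 0
  row 4 [000100]: clauses=FTT -> 0
  (every remaining row is evaluated the same way; all 64 results are listed next)
Full result column, 8 rows per line (x1,x2,x3 fixed per line; x4,x5,x6 runs 000..111 left to right):
  rows 0-7 [x1,x2,x3=000]: 00000000  (ones: 0)
  rows 8-15 [x1,x2,x3=001]: 00001111  (ones: 4)
  rows 16-23 [x1,x2,x3=010]: 00000000  (ones: 0)
  rows 24-31 [x1,x2,x3=011]: 00001111  (ones: 4)
  rows 32-39 [x1,x2,x3=100]: 00000000  (ones: 0)
  rows 40-47 [x1,x2,x3=101]: 00001111  (ones: 4)
  rows 48-55 [x1,x2,x3=110]: 00000000  (ones: 0)
  rows 56-63 [x1,x2,x3=111]: 00001111  (ones: 4)
Satisfying assignments = 0+4+0+4+0+4+0+4 = 16

16


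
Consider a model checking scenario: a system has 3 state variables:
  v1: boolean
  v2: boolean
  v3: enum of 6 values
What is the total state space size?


State space = product of domain sizes of all variables.
Domain sizes:
  v1 (boolean): 2
  v2 (boolean): 2
  v3 (enum of 6 values): 6
Product = 2 * 2 * 6 = 24

24


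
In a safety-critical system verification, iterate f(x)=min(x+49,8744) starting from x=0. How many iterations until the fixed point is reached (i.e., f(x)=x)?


Step 1: x=0, cap=8744, increment=49
Step 2: x grows by 49 each step until capped at 8744; fixed point is x=8744
Step 3: iterations = ceil(8744/49) = 179

179


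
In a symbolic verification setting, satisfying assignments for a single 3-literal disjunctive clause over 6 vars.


Step 1: Total=2^6=64
Step 2: Unsat when all 3 false: 2^3=8
Step 3: Sat=64-8=56

56


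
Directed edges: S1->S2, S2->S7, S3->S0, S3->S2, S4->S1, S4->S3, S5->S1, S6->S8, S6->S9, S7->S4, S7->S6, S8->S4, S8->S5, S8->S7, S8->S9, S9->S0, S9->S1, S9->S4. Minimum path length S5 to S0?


BFS layer-by-layer from S5:
  dist 0: {S5}
  dist 1: {S1}
  dist 2: {S2}
  dist 3: {S7}
  dist 4: {S4, S6}
  dist 5: {S3, S8, S9}
  dist 6: {S0}
  -> S0 reached at distance 6
Shortest path length = 6

6


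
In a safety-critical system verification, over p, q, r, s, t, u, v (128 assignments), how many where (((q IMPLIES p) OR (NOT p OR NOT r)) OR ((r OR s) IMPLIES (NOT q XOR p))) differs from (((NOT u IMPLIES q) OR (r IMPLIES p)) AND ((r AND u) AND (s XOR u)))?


F1 = (((q IMPLIES p) OR (NOT p OR NOT r)) OR ((r OR s) IMPLIES (NOT q XOR p)))
F2 = (((NOT u IMPLIES q) OR (r IMPLIES p)) AND ((r AND u) AND (s XOR u)))
Evaluate both on each of 128 rows (bits = p,q,r,s,t,u,v):
  row 0 [0000000]: F1=1 F2=0 (differ) -> 1
  row 1 [0000001]: F1=1 F2=0 (differ) -> 1
  row 2 [0000010]: F1=1 F2=0 (differ) -> 1
  row 3 [0000011]: F1=1 F2=0 (differ) -> 1
  row 4 [0000100]: F1=1 F2=0 (differ) -> 1
  (every remaining row is evaluated the same way; all 128 results are listed next)
Full result column, 8 rows per line (p,q,r,s fixed per line; t,u,v runs 000..111 left to right):
  rows 0-7 [p,q,r,s=0000]: 11111111  (ones: 8)
  rows 8-15 [p,q,r,s=0001]: 11111111  (ones: 8)
  rows 16-23 [p,q,r,s=0010]: 11001100  (ones: 4)
  rows 24-31 [p,q,r,s=0011]: 11111111  (ones: 8)
  rows 32-39 [p,q,r,s=0100]: 11111111  (ones: 8)
  rows 40-47 [p,q,r,s=0101]: 11111111  (ones: 8)
  rows 48-55 [p,q,r,s=0110]: 11001100  (ones: 4)
  rows 56-63 [p,q,r,s=0111]: 11111111  (ones: 8)
  rows 64-71 [p,q,r,s=1000]: 11111111  (ones: 8)
  rows 72-79 [p,q,r,s=1001]: 11111111  (ones: 8)
  rows 80-87 [p,q,r,s=1010]: 11001100  (ones: 4)
  rows 88-95 [p,q,r,s=1011]: 11111111  (ones: 8)
  rows 96-103 [p,q,r,s=1100]: 11111111  (ones: 8)
  rows 104-111 [p,q,r,s=1101]: 11111111  (ones: 8)
  rows 112-119 [p,q,r,s=1110]: 11001100  (ones: 4)
  rows 120-127 [p,q,r,s=1111]: 11111111  (ones: 8)
Disagreements = 8+8+4+8+8+8+4+8+8+8+4+8+8+8+4+8 = 112

112


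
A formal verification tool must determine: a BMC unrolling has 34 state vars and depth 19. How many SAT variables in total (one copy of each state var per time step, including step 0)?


BMC unrolls to depth k, creating one copy of each state var for steps 0..k.
Step count = 19 + 1 = 20 (steps 0 through 19)
Vars per step = 34
Total = 34 * 20 = 680

680


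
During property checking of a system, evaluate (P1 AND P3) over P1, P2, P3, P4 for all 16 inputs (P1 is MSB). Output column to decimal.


Formula: (P1 AND P3) over P1, P2, P3, P4 (16 rows)
Evaluate each row (bits = P1,P2,P3,P4, MSB first):
  row 0 [0000]: (0 AND 0) -> 0
  row 1 [0001]: (0 AND 0) -> 0
  row 2 [0010]: (0 AND 1) -> 0
  row 3 [0011]: (0 AND 1) -> 0
  row 4 [0100]: (0 AND 0) -> 0
  row 5 [0101]: (0 AND 0) -> 0
  row 6 [0110]: (0 AND 1) -> 0
  row 7 [0111]: (0 AND 1) -> 0
  row 8 [1000]: (1 AND 0) -> 0
  row 9 [1001]: (1 AND 0) -> 0
  row 10 [1010]: (1 AND 1) -> 1
  row 11 [1011]: (1 AND 1) -> 1
  row 12 [1100]: (1 AND 0) -> 0
  row 13 [1101]: (1 AND 0) -> 0
  row 14 [1110]: (1 AND 1) -> 1
  row 15 [1111]: (1 AND 1) -> 1
Full result column, 4 rows per line (P1,P2 fixed per line; P3,P4 runs 00..11 left to right):
  rows 0-3 [P1,P2=00]: 0000  = hex 0
  rows 4-7 [P1,P2=01]: 0000  = hex 0
  rows 8-11 [P1,P2=10]: 0011  = hex 3
  rows 12-15 [P1,P2=11]: 0011  = hex 3
Output column (row 0 .. row 15) = 0000000000110011
Output column grouped in 4s = 0000 0000 0011 0011 = 0x0033
Convert to decimal digit by digit (value = value*16 + digit):
  0 -> 0
  0*16 + 0 = 0
  0*16 + 3 = 3
  3*16 + 3 = 51
Decimal = 51

51


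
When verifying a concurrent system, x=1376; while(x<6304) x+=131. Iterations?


Step 1: x goes from 1376 toward 6304 by 131; the body runs while x<6304, so iterations = ceil((bound-start)/step)
Step 2: Distance=4928
Step 3: ceil(4928/131)=38

38


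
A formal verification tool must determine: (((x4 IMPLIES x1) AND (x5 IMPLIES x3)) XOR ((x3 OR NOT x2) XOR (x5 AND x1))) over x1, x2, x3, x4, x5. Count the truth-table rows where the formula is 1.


Formula: (((x4 IMPLIES x1) AND (x5 IMPLIES x3)) XOR ((x3 OR NOT x2) XOR (x5 AND x1))) over 5 vars (32 rows)
Evaluate each row (x1, x2, x3, x4, x5 as bits, MSB first):
  row 0 [00000]: (((0 IMPLIES 0) AND (0 IMPLIES 0)) XOR ((0 OR NOT 0) XOR (0 AND 0))) -> 0
  row 1 [00001]: (((0 IMPLIES 0) AND (1 IMPLIES 0)) XOR ((0 OR NOT 0) XOR (1 AND 0))) -> 1
  row 2 [00010]: (((1 IMPLIES 0) AND (0 IMPLIES 0)) XOR ((0 OR NOT 0) XOR (0 AND 0))) -> 1
  row 3 [00011]: (((1 IMPLIES 0) AND (1 IMPLIES 0)) XOR ((0 OR NOT 0) XOR (1 AND 0))) -> 1
  row 4 [00100]: (((0 IMPLIES 0) AND (0 IMPLIES 1)) XOR ((1 OR NOT 0) XOR (0 AND 0))) -> 0
  row 5 [00101]: (((0 IMPLIES 0) AND (1 IMPLIES 1)) XOR ((1 OR NOT 0) XOR (1 AND 0))) -> 0
  row 6 [00110]: (((1 IMPLIES 0) AND (0 IMPLIES 1)) XOR ((1 OR NOT 0) XOR (0 AND 0))) -> 1
  row 7 [00111]: (((1 IMPLIES 0) AND (1 IMPLIES 1)) XOR ((1 OR NOT 0) XOR (1 AND 0))) -> 1
  row 8 [01000]: (((0 IMPLIES 0) AND (0 IMPLIES 0)) XOR ((0 OR NOT 1) XOR (0 AND 0))) -> 1
  row 9 [01001]: (((0 IMPLIES 0) AND (1 IMPLIES 0)) XOR ((0 OR NOT 1) XOR (1 AND 0))) -> 0
  row 10 [01010]: (((1 IMPLIES 0) AND (0 IMPLIES 0)) XOR ((0 OR NOT 1) XOR (0 AND 0))) -> 0
  row 11 [01011]: (((1 IMPLIES 0) AND (1 IMPLIES 0)) XOR ((0 OR NOT 1) XOR (1 AND 0))) -> 0
  row 12 [01100]: (((0 IMPLIES 0) AND (0 IMPLIES 1)) XOR ((1 OR NOT 1) XOR (0 AND 0))) -> 0
  row 13 [01101]: (((0 IMPLIES 0) AND (1 IMPLIES 1)) XOR ((1 OR NOT 1) XOR (1 AND 0))) -> 0
  row 14 [01110]: (((1 IMPLIES 0) AND (0 IMPLIES 1)) XOR ((1 OR NOT 1) XOR (0 AND 0))) -> 1
  row 15 [01111]: (((1 IMPLIES 0) AND (1 IMPLIES 1)) XOR ((1 OR NOT 1) XOR (1 AND 0))) -> 1
  row 16 [10000]: (((0 IMPLIES 1) AND (0 IMPLIES 0)) XOR ((0 OR NOT 0) XOR (0 AND 1))) -> 0
  row 17 [10001]: (((0 IMPLIES 1) AND (1 IMPLIES 0)) XOR ((0 OR NOT 0) XOR (1 AND 1))) -> 0
  row 18 [10010]: (((1 IMPLIES 1) AND (0 IMPLIES 0)) XOR ((0 OR NOT 0) XOR (0 AND 1))) -> 0
  row 19 [10011]: (((1 IMPLIES 1) AND (1 IMPLIES 0)) XOR ((0 OR NOT 0) XOR (1 AND 1))) -> 0
  row 20 [10100]: (((0 IMPLIES 1) AND (0 IMPLIES 1)) XOR ((1 OR NOT 0) XOR (0 AND 1))) -> 0
  row 21 [10101]: (((0 IMPLIES 1) AND (1 IMPLIES 1)) XOR ((1 OR NOT 0) XOR (1 AND 1))) -> 1
  row 22 [10110]: (((1 IMPLIES 1) AND (0 IMPLIES 1)) XOR ((1 OR NOT 0) XOR (0 AND 1))) -> 0
  row 23 [10111]: (((1 IMPLIES 1) AND (1 IMPLIES 1)) XOR ((1 OR NOT 0) XOR (1 AND 1))) -> 1
  row 24 [11000]: (((0 IMPLIES 1) AND (0 IMPLIES 0)) XOR ((0 OR NOT 1) XOR (0 AND 1))) -> 1
  row 25 [11001]: (((0 IMPLIES 1) AND (1 IMPLIES 0)) XOR ((0 OR NOT 1) XOR (1 AND 1))) -> 1
  row 26 [11010]: (((1 IMPLIES 1) AND (0 IMPLIES 0)) XOR ((0 OR NOT 1) XOR (0 AND 1))) -> 1
  row 27 [11011]: (((1 IMPLIES 1) AND (1 IMPLIES 0)) XOR ((0 OR NOT 1) XOR (1 AND 1))) -> 1
  row 28 [11100]: (((0 IMPLIES 1) AND (0 IMPLIES 1)) XOR ((1 OR NOT 1) XOR (0 AND 1))) -> 0
  row 29 [11101]: (((0 IMPLIES 1) AND (1 IMPLIES 1)) XOR ((1 OR NOT 1) XOR (1 AND 1))) -> 1
  row 30 [11110]: (((1 IMPLIES 1) AND (0 IMPLIES 1)) XOR ((1 OR NOT 1) XOR (0 AND 1))) -> 0
  row 31 [11111]: (((1 IMPLIES 1) AND (1 IMPLIES 1)) XOR ((1 OR NOT 1) XOR (1 AND 1))) -> 1
Full result column, 8 rows per line (x1,x2 fixed per line; x3,x4,x5 runs 000..111 left to right):
  rows 0-7 [x1,x2=00]: 01110011  (ones: 5)
  rows 8-15 [x1,x2=01]: 10000011  (ones: 3)
  rows 16-23 [x1,x2=10]: 00000101  (ones: 2)
  rows 24-31 [x1,x2=11]: 11110101  (ones: 6)
Count of 1-rows = 5+3+2+6 = 16

16


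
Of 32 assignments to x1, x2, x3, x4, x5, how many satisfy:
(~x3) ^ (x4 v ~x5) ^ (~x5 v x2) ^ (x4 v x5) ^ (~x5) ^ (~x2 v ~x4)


CNF with 6 clauses over 5 vars (32 assignments).
An assignment satisfies CNF iff every clause has >=1 true literal.
Check each row (bits = x1,x2,x3,x4,x5; clause T/F shown):
  row 0 [00000]: clauses=TTTFTT -> 0
  row 1 [00001]: clauses=TFFTFT -> 0
  row 2 [00010]: clauses=TTTTTT -> 1
  row 3 [00011]: clauses=TTFTFT -> 0
  row 4 [00100]: clauses=FTTFTT -> 0
  row 5 [00101]: clauses=FFFTFT -> 0
  row 6 [00110]: clauses=FTTTTT -> 0
  row 7 [00111]: clauses=FTFTFT -> 0
  row 8 [01000]: clauses=TTTFTT -> 0
  row 9 [01001]: clauses=TFTTFT -> 0
  row 10 [01010]: clauses=TTTTTF -> 0
  row 11 [01011]: clauses=TTTTFF -> 0
  row 12 [01100]: clauses=FTTFTT -> 0
  row 13 [01101]: clauses=FFTTFT -> 0
  row 14 [01110]: clauses=FTTTTF -> 0
  row 15 [01111]: clauses=FTTTFF -> 0
  row 16 [10000]: clauses=TTTFTT -> 0
  row 17 [10001]: clauses=TFFTFT -> 0
  row 18 [10010]: clauses=TTTTTT -> 1
  row 19 [10011]: clauses=TTFTFT -> 0
  row 20 [10100]: clauses=FTTFTT -> 0
  row 21 [10101]: clauses=FFFTFT -> 0
  row 22 [10110]: clauses=FTTTTT -> 0
  row 23 [10111]: clauses=FTFTFT -> 0
  row 24 [11000]: clauses=TTTFTT -> 0
  row 25 [11001]: clauses=TFTTFT -> 0
  row 26 [11010]: clauses=TTTTTF -> 0
  row 27 [11011]: clauses=TTTTFF -> 0
  row 28 [11100]: clauses=FTTFTT -> 0
  row 29 [11101]: clauses=FFTTFT -> 0
  row 30 [11110]: clauses=FTTTTF -> 0
  row 31 [11111]: clauses=FTTTFF -> 0
Full result column, 8 rows per line (x1,x2 fixed per line; x3,x4,x5 runs 000..111 left to right):
  rows 0-7 [x1,x2=00]: 00100000  (ones: 1)
  rows 8-15 [x1,x2=01]: 00000000  (ones: 0)
  rows 16-23 [x1,x2=10]: 00100000  (ones: 1)
  rows 24-31 [x1,x2=11]: 00000000  (ones: 0)
Satisfying assignments = 1+0+1+0 = 2

2


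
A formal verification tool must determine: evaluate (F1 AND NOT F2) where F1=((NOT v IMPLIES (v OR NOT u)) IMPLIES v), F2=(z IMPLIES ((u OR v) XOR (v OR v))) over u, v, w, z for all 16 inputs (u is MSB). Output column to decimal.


F1 = ((NOT v IMPLIES (v OR NOT u)) IMPLIES v)
F2 = (z IMPLIES ((u OR v) XOR (v OR v)))
Counterexample to F1=>F2 is where F1=1 and F2=0.
Evaluate each row (bits = u,v,w,z, MSB first):
  row 0 [0000]: F1=0 F2=1 -> F1&~F2 -> 0
  row 1 [0001]: F1=0 F2=0 -> F1&~F2 -> 0
  row 2 [0010]: F1=0 F2=1 -> F1&~F2 -> 0
  row 3 [0011]: F1=0 F2=0 -> F1&~F2 -> 0
  row 4 [0100]: F1=1 F2=1 -> F1&~F2 -> 0
  row 5 [0101]: F1=1 F2=0 -> F1&~F2 -> 1
  row 6 [0110]: F1=1 F2=1 -> F1&~F2 -> 0
  row 7 [0111]: F1=1 F2=0 -> F1&~F2 -> 1
  row 8 [1000]: F1=1 F2=1 -> F1&~F2 -> 0
  row 9 [1001]: F1=1 F2=1 -> F1&~F2 -> 0
  row 10 [1010]: F1=1 F2=1 -> F1&~F2 -> 0
  row 11 [1011]: F1=1 F2=1 -> F1&~F2 -> 0
  row 12 [1100]: F1=1 F2=1 -> F1&~F2 -> 0
  row 13 [1101]: F1=1 F2=0 -> F1&~F2 -> 1
  row 14 [1110]: F1=1 F2=1 -> F1&~F2 -> 0
  row 15 [1111]: F1=1 F2=0 -> F1&~F2 -> 1
Full result column, 4 rows per line (u,v fixed per line; w,z runs 00..11 left to right):
  rows 0-3 [u,v=00]: 0000  = hex 0
  rows 4-7 [u,v=01]: 0101  = hex 5
  rows 8-11 [u,v=10]: 0000  = hex 0
  rows 12-15 [u,v=11]: 0101  = hex 5
Counterexample vector (row 0 .. row 15) = 0000010100000101
Output column grouped in 4s = 0000 0101 0000 0101 = 0x0505
Convert to decimal digit by digit (value = value*16 + digit):
  0 -> 0
  0*16 + 5 = 5
  5*16 + 0 = 80
  80*16 + 5 = 1285
Decimal = 1285

1285
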